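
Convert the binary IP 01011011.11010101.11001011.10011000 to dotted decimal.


01011011 = 91
11010101 = 213
11001011 = 203
10011000 = 152
IP: 91.213.203.152


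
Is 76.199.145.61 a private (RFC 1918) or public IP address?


RFC 1918 private ranges:
  10.0.0.0/8 (10.0.0.0 - 10.255.255.255)
  172.16.0.0/12 (172.16.0.0 - 172.31.255.255)
  192.168.0.0/16 (192.168.0.0 - 192.168.255.255)
Public (not in any RFC 1918 range)


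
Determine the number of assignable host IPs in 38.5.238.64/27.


Host bits = 32 - 27 = 5
Total addresses = 2^5 = 32
Usable = total - 2 (network and broadcast)
Usable hosts: 30


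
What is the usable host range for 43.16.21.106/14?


Network: 43.16.0.0
Broadcast: 43.19.255.255
First usable = network + 1
Last usable = broadcast - 1
Range: 43.16.0.1 to 43.19.255.254


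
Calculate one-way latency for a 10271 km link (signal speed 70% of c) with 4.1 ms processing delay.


Speed = 0.7 * 3e5 km/s = 210000 km/s
Propagation delay = 10271 / 210000 = 0.0489 s = 48.9095 ms
Processing delay = 4.1 ms
Total one-way latency = 53.0095 ms


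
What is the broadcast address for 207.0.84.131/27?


Network: 207.0.84.128/27
Host bits = 5
Set all host bits to 1:
Broadcast: 207.0.84.159


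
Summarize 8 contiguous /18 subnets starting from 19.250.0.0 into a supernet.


Original prefix: /18
Number of subnets: 8 = 2^3
New prefix = 18 - 3 = 15
Supernet: 19.250.0.0/15


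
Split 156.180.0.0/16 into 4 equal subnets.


New prefix = 16 + 2 = 18
Each subnet has 16384 addresses
  156.180.0.0/18
  156.180.64.0/18
  156.180.128.0/18
  156.180.192.0/18
Subnets: 156.180.0.0/18, 156.180.64.0/18, 156.180.128.0/18, 156.180.192.0/18


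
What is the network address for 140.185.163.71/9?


IP:   10001100.10111001.10100011.01000111
Mask: 11111111.10000000.00000000.00000000
AND operation:
Net:  10001100.10000000.00000000.00000000
Network: 140.128.0.0/9


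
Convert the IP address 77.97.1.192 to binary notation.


77 = 01001101
97 = 01100001
1 = 00000001
192 = 11000000
Binary: 01001101.01100001.00000001.11000000


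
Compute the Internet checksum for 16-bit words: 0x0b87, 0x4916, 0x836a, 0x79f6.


Sum all words (with carry folding):
+ 0x0b87 = 0x0b87
+ 0x4916 = 0x549d
+ 0x836a = 0xd807
+ 0x79f6 = 0x51fe
One's complement: ~0x51fe
Checksum = 0xae01


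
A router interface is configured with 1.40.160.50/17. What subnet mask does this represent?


/17 means 17 network bits, 15 host bits
Binary: 11111111111111111000000000000000
Mask: 255.255.128.0


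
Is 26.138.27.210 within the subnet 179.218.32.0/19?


Subnet network: 179.218.32.0
Test IP AND mask: 26.138.0.0
No, 26.138.27.210 is not in 179.218.32.0/19


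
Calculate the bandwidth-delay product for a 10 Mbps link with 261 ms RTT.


BDP = bandwidth * RTT
= 10 Mbps * 261 ms
= 10 * 1e6 * 261 / 1000 bits
= 2610000 bits
= 326250 bytes
= 318.6035 KB
BDP = 2610000 bits (326250 bytes)


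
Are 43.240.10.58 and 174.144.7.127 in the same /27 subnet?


Mask: 255.255.255.224
43.240.10.58 AND mask = 43.240.10.32
174.144.7.127 AND mask = 174.144.7.96
No, different subnets (43.240.10.32 vs 174.144.7.96)


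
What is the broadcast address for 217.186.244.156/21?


Network: 217.186.240.0/21
Host bits = 11
Set all host bits to 1:
Broadcast: 217.186.247.255


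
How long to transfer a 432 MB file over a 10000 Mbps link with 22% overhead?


Effective throughput = 10000 * (1 - 22/100) = 7800 Mbps
File size in Mb = 432 * 8 = 3456 Mb
Time = 3456 / 7800
Time = 0.4431 seconds


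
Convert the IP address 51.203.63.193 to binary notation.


51 = 00110011
203 = 11001011
63 = 00111111
193 = 11000001
Binary: 00110011.11001011.00111111.11000001


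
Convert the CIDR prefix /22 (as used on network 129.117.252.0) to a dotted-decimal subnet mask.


/22 means 22 network bits, 10 host bits
Binary: 11111111111111111111110000000000
Mask: 255.255.252.0


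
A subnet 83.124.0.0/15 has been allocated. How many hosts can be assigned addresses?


Host bits = 32 - 15 = 17
Total addresses = 2^17 = 131072
Usable = total - 2 (network and broadcast)
Usable hosts: 131070


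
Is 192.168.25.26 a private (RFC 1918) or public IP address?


RFC 1918 private ranges:
  10.0.0.0/8 (10.0.0.0 - 10.255.255.255)
  172.16.0.0/12 (172.16.0.0 - 172.31.255.255)
  192.168.0.0/16 (192.168.0.0 - 192.168.255.255)
Private (in 192.168.0.0/16)


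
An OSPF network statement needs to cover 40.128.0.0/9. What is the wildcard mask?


Subnet mask: 255.128.0.0
Wildcard = 255.255.255.255 - subnet mask
255 - 255 = 0
255 - 128 = 127
255 - 0 = 255
255 - 0 = 255
Wildcard: 0.127.255.255


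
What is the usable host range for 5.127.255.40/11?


Network: 5.96.0.0
Broadcast: 5.127.255.255
First usable = network + 1
Last usable = broadcast - 1
Range: 5.96.0.1 to 5.127.255.254


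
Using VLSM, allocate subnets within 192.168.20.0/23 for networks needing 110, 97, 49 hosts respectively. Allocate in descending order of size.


110 hosts -> /25 (126 usable): 192.168.20.0/25
97 hosts -> /25 (126 usable): 192.168.20.128/25
49 hosts -> /26 (62 usable): 192.168.21.0/26
Allocation: 192.168.20.0/25 (110 hosts, 126 usable); 192.168.20.128/25 (97 hosts, 126 usable); 192.168.21.0/26 (49 hosts, 62 usable)


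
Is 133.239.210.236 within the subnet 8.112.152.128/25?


Subnet network: 8.112.152.128
Test IP AND mask: 133.239.210.128
No, 133.239.210.236 is not in 8.112.152.128/25


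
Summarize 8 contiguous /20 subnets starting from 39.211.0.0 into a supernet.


Original prefix: /20
Number of subnets: 8 = 2^3
New prefix = 20 - 3 = 17
Supernet: 39.211.0.0/17


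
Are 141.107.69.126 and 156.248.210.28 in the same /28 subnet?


Mask: 255.255.255.240
141.107.69.126 AND mask = 141.107.69.112
156.248.210.28 AND mask = 156.248.210.16
No, different subnets (141.107.69.112 vs 156.248.210.16)


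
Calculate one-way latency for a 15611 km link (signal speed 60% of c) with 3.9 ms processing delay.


Speed = 0.6 * 3e5 km/s = 180000 km/s
Propagation delay = 15611 / 180000 = 0.0867 s = 86.7278 ms
Processing delay = 3.9 ms
Total one-way latency = 90.6278 ms


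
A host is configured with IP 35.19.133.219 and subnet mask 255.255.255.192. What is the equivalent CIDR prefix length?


Binary: 11111111.11111111.11111111.11000000
Count leading 1s
Prefix: /26


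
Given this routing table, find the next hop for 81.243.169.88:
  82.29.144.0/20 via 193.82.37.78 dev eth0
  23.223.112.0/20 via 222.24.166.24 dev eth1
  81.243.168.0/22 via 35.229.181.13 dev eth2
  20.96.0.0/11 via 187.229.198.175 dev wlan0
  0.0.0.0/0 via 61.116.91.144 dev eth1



Longest prefix match for 81.243.169.88:
  /20 82.29.144.0: no
  /20 23.223.112.0: no
  /22 81.243.168.0: MATCH
  /11 20.96.0.0: no
  /0 0.0.0.0: MATCH
Selected: next-hop 35.229.181.13 via eth2 (matched /22)


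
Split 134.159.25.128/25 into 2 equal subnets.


New prefix = 25 + 1 = 26
Each subnet has 64 addresses
  134.159.25.128/26
  134.159.25.192/26
Subnets: 134.159.25.128/26, 134.159.25.192/26


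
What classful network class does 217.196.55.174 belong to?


First octet: 217
Binary: 11011001
110xxxxx -> Class C (192-223)
Class C, default mask 255.255.255.0 (/24)


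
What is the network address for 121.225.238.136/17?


IP:   01111001.11100001.11101110.10001000
Mask: 11111111.11111111.10000000.00000000
AND operation:
Net:  01111001.11100001.10000000.00000000
Network: 121.225.128.0/17


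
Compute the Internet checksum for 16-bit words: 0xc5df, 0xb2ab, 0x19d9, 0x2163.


Sum all words (with carry folding):
+ 0xc5df = 0xc5df
+ 0xb2ab = 0x788b
+ 0x19d9 = 0x9264
+ 0x2163 = 0xb3c7
One's complement: ~0xb3c7
Checksum = 0x4c38


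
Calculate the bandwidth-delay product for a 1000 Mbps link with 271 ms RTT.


BDP = bandwidth * RTT
= 1000 Mbps * 271 ms
= 1000 * 1e6 * 271 / 1000 bits
= 271000000 bits
= 33875000 bytes
= 33081.0547 KB
BDP = 271000000 bits (33875000 bytes)


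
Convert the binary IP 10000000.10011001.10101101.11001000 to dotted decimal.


10000000 = 128
10011001 = 153
10101101 = 173
11001000 = 200
IP: 128.153.173.200


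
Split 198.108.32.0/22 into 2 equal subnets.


New prefix = 22 + 1 = 23
Each subnet has 512 addresses
  198.108.32.0/23
  198.108.34.0/23
Subnets: 198.108.32.0/23, 198.108.34.0/23


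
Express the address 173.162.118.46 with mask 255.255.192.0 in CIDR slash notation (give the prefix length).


Binary: 11111111.11111111.11000000.00000000
Count leading 1s
Prefix: /18


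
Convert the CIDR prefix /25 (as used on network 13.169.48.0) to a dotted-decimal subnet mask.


/25 means 25 network bits, 7 host bits
Binary: 11111111111111111111111110000000
Mask: 255.255.255.128


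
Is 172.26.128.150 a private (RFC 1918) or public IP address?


RFC 1918 private ranges:
  10.0.0.0/8 (10.0.0.0 - 10.255.255.255)
  172.16.0.0/12 (172.16.0.0 - 172.31.255.255)
  192.168.0.0/16 (192.168.0.0 - 192.168.255.255)
Private (in 172.16.0.0/12)


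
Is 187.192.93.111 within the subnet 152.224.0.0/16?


Subnet network: 152.224.0.0
Test IP AND mask: 187.192.0.0
No, 187.192.93.111 is not in 152.224.0.0/16


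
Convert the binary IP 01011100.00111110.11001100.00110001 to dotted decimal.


01011100 = 92
00111110 = 62
11001100 = 204
00110001 = 49
IP: 92.62.204.49


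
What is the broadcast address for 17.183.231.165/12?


Network: 17.176.0.0/12
Host bits = 20
Set all host bits to 1:
Broadcast: 17.191.255.255


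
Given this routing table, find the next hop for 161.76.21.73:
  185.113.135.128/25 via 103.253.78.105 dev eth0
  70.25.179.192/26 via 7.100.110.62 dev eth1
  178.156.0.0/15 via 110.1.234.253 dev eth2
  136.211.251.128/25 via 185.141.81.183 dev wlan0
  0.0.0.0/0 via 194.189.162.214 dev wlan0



Longest prefix match for 161.76.21.73:
  /25 185.113.135.128: no
  /26 70.25.179.192: no
  /15 178.156.0.0: no
  /25 136.211.251.128: no
  /0 0.0.0.0: MATCH
Selected: next-hop 194.189.162.214 via wlan0 (matched /0)


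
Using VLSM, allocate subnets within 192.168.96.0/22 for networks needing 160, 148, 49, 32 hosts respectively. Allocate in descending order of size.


160 hosts -> /24 (254 usable): 192.168.96.0/24
148 hosts -> /24 (254 usable): 192.168.97.0/24
49 hosts -> /26 (62 usable): 192.168.98.0/26
32 hosts -> /26 (62 usable): 192.168.98.64/26
Allocation: 192.168.96.0/24 (160 hosts, 254 usable); 192.168.97.0/24 (148 hosts, 254 usable); 192.168.98.0/26 (49 hosts, 62 usable); 192.168.98.64/26 (32 hosts, 62 usable)


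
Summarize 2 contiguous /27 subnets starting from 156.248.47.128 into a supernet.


Original prefix: /27
Number of subnets: 2 = 2^1
New prefix = 27 - 1 = 26
Supernet: 156.248.47.128/26


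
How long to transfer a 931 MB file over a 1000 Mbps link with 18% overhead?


Effective throughput = 1000 * (1 - 18/100) = 820.0 Mbps
File size in Mb = 931 * 8 = 7448 Mb
Time = 7448 / 820.0
Time = 9.0829 seconds


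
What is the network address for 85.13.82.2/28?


IP:   01010101.00001101.01010010.00000010
Mask: 11111111.11111111.11111111.11110000
AND operation:
Net:  01010101.00001101.01010010.00000000
Network: 85.13.82.0/28


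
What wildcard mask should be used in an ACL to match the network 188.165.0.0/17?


Subnet mask: 255.255.128.0
Wildcard = 255.255.255.255 - subnet mask
255 - 255 = 0
255 - 255 = 0
255 - 128 = 127
255 - 0 = 255
Wildcard: 0.0.127.255


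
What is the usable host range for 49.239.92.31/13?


Network: 49.232.0.0
Broadcast: 49.239.255.255
First usable = network + 1
Last usable = broadcast - 1
Range: 49.232.0.1 to 49.239.255.254


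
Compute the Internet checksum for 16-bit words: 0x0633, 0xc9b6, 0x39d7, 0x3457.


Sum all words (with carry folding):
+ 0x0633 = 0x0633
+ 0xc9b6 = 0xcfe9
+ 0x39d7 = 0x09c1
+ 0x3457 = 0x3e18
One's complement: ~0x3e18
Checksum = 0xc1e7


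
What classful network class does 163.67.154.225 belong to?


First octet: 163
Binary: 10100011
10xxxxxx -> Class B (128-191)
Class B, default mask 255.255.0.0 (/16)


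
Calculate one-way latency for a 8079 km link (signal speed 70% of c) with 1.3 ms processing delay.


Speed = 0.7 * 3e5 km/s = 210000 km/s
Propagation delay = 8079 / 210000 = 0.0385 s = 38.4714 ms
Processing delay = 1.3 ms
Total one-way latency = 39.7714 ms


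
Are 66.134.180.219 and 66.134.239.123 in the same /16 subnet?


Mask: 255.255.0.0
66.134.180.219 AND mask = 66.134.0.0
66.134.239.123 AND mask = 66.134.0.0
Yes, same subnet (66.134.0.0)


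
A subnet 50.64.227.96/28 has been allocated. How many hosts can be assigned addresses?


Host bits = 32 - 28 = 4
Total addresses = 2^4 = 16
Usable = total - 2 (network and broadcast)
Usable hosts: 14


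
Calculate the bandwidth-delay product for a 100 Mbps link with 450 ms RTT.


BDP = bandwidth * RTT
= 100 Mbps * 450 ms
= 100 * 1e6 * 450 / 1000 bits
= 45000000 bits
= 5625000 bytes
= 5493.1641 KB
BDP = 45000000 bits (5625000 bytes)


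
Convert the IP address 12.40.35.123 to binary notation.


12 = 00001100
40 = 00101000
35 = 00100011
123 = 01111011
Binary: 00001100.00101000.00100011.01111011


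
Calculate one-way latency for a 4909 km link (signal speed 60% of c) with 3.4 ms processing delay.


Speed = 0.6 * 3e5 km/s = 180000 km/s
Propagation delay = 4909 / 180000 = 0.0273 s = 27.2722 ms
Processing delay = 3.4 ms
Total one-way latency = 30.6722 ms


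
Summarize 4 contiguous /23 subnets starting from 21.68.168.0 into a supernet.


Original prefix: /23
Number of subnets: 4 = 2^2
New prefix = 23 - 2 = 21
Supernet: 21.68.168.0/21


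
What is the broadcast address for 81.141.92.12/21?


Network: 81.141.88.0/21
Host bits = 11
Set all host bits to 1:
Broadcast: 81.141.95.255


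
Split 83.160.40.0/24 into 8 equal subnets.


New prefix = 24 + 3 = 27
Each subnet has 32 addresses
  83.160.40.0/27
  83.160.40.32/27
  83.160.40.64/27
  83.160.40.96/27
  83.160.40.128/27
  83.160.40.160/27
  83.160.40.192/27
  83.160.40.224/27
Subnets: 83.160.40.0/27, 83.160.40.32/27, 83.160.40.64/27, 83.160.40.96/27, 83.160.40.128/27, 83.160.40.160/27, 83.160.40.192/27, 83.160.40.224/27


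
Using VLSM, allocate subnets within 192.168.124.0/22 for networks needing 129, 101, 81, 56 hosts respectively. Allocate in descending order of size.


129 hosts -> /24 (254 usable): 192.168.124.0/24
101 hosts -> /25 (126 usable): 192.168.125.0/25
81 hosts -> /25 (126 usable): 192.168.125.128/25
56 hosts -> /26 (62 usable): 192.168.126.0/26
Allocation: 192.168.124.0/24 (129 hosts, 254 usable); 192.168.125.0/25 (101 hosts, 126 usable); 192.168.125.128/25 (81 hosts, 126 usable); 192.168.126.0/26 (56 hosts, 62 usable)


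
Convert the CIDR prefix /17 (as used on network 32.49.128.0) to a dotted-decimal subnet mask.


/17 means 17 network bits, 15 host bits
Binary: 11111111111111111000000000000000
Mask: 255.255.128.0


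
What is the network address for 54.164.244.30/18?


IP:   00110110.10100100.11110100.00011110
Mask: 11111111.11111111.11000000.00000000
AND operation:
Net:  00110110.10100100.11000000.00000000
Network: 54.164.192.0/18


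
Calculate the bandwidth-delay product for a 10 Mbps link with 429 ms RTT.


BDP = bandwidth * RTT
= 10 Mbps * 429 ms
= 10 * 1e6 * 429 / 1000 bits
= 4290000 bits
= 536250 bytes
= 523.6816 KB
BDP = 4290000 bits (536250 bytes)


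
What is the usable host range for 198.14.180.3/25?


Network: 198.14.180.0
Broadcast: 198.14.180.127
First usable = network + 1
Last usable = broadcast - 1
Range: 198.14.180.1 to 198.14.180.126


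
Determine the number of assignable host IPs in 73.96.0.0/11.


Host bits = 32 - 11 = 21
Total addresses = 2^21 = 2097152
Usable = total - 2 (network and broadcast)
Usable hosts: 2097150


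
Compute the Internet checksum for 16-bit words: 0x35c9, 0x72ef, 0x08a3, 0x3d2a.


Sum all words (with carry folding):
+ 0x35c9 = 0x35c9
+ 0x72ef = 0xa8b8
+ 0x08a3 = 0xb15b
+ 0x3d2a = 0xee85
One's complement: ~0xee85
Checksum = 0x117a


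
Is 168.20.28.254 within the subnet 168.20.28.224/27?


Subnet network: 168.20.28.224
Test IP AND mask: 168.20.28.224
Yes, 168.20.28.254 is in 168.20.28.224/27


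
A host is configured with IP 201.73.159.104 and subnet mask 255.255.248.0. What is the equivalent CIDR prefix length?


Binary: 11111111.11111111.11111000.00000000
Count leading 1s
Prefix: /21


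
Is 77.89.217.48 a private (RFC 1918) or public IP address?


RFC 1918 private ranges:
  10.0.0.0/8 (10.0.0.0 - 10.255.255.255)
  172.16.0.0/12 (172.16.0.0 - 172.31.255.255)
  192.168.0.0/16 (192.168.0.0 - 192.168.255.255)
Public (not in any RFC 1918 range)


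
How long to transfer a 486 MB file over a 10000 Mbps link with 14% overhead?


Effective throughput = 10000 * (1 - 14/100) = 8600 Mbps
File size in Mb = 486 * 8 = 3888 Mb
Time = 3888 / 8600
Time = 0.4521 seconds


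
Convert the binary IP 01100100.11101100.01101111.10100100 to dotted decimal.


01100100 = 100
11101100 = 236
01101111 = 111
10100100 = 164
IP: 100.236.111.164


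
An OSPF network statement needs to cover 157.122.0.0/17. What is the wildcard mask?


Subnet mask: 255.255.128.0
Wildcard = 255.255.255.255 - subnet mask
255 - 255 = 0
255 - 255 = 0
255 - 128 = 127
255 - 0 = 255
Wildcard: 0.0.127.255


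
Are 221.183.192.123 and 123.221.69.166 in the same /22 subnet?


Mask: 255.255.252.0
221.183.192.123 AND mask = 221.183.192.0
123.221.69.166 AND mask = 123.221.68.0
No, different subnets (221.183.192.0 vs 123.221.68.0)


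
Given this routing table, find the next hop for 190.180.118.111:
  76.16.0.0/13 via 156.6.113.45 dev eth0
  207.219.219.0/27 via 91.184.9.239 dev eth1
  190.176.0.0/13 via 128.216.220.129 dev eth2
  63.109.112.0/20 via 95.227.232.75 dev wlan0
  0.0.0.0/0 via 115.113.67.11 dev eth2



Longest prefix match for 190.180.118.111:
  /13 76.16.0.0: no
  /27 207.219.219.0: no
  /13 190.176.0.0: MATCH
  /20 63.109.112.0: no
  /0 0.0.0.0: MATCH
Selected: next-hop 128.216.220.129 via eth2 (matched /13)


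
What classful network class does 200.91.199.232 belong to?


First octet: 200
Binary: 11001000
110xxxxx -> Class C (192-223)
Class C, default mask 255.255.255.0 (/24)


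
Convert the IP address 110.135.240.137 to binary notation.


110 = 01101110
135 = 10000111
240 = 11110000
137 = 10001001
Binary: 01101110.10000111.11110000.10001001


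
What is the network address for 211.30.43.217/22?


IP:   11010011.00011110.00101011.11011001
Mask: 11111111.11111111.11111100.00000000
AND operation:
Net:  11010011.00011110.00101000.00000000
Network: 211.30.40.0/22


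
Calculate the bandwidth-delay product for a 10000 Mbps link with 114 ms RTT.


BDP = bandwidth * RTT
= 10000 Mbps * 114 ms
= 10000 * 1e6 * 114 / 1000 bits
= 1140000000 bits
= 142500000 bytes
= 139160.1562 KB
BDP = 1140000000 bits (142500000 bytes)


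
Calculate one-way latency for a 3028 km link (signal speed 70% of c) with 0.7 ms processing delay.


Speed = 0.7 * 3e5 km/s = 210000 km/s
Propagation delay = 3028 / 210000 = 0.0144 s = 14.419 ms
Processing delay = 0.7 ms
Total one-way latency = 15.119 ms


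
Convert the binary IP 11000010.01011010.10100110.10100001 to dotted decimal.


11000010 = 194
01011010 = 90
10100110 = 166
10100001 = 161
IP: 194.90.166.161


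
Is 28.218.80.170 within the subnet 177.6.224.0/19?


Subnet network: 177.6.224.0
Test IP AND mask: 28.218.64.0
No, 28.218.80.170 is not in 177.6.224.0/19


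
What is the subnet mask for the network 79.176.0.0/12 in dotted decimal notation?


/12 means 12 network bits, 20 host bits
Binary: 11111111111100000000000000000000
Mask: 255.240.0.0


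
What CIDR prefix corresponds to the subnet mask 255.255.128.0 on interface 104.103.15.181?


Binary: 11111111.11111111.10000000.00000000
Count leading 1s
Prefix: /17


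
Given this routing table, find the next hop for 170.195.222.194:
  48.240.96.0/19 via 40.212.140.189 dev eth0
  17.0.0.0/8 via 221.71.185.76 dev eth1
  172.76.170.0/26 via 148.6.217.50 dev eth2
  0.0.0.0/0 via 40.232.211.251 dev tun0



Longest prefix match for 170.195.222.194:
  /19 48.240.96.0: no
  /8 17.0.0.0: no
  /26 172.76.170.0: no
  /0 0.0.0.0: MATCH
Selected: next-hop 40.232.211.251 via tun0 (matched /0)


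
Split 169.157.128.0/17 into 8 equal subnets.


New prefix = 17 + 3 = 20
Each subnet has 4096 addresses
  169.157.128.0/20
  169.157.144.0/20
  169.157.160.0/20
  169.157.176.0/20
  169.157.192.0/20
  169.157.208.0/20
  169.157.224.0/20
  169.157.240.0/20
Subnets: 169.157.128.0/20, 169.157.144.0/20, 169.157.160.0/20, 169.157.176.0/20, 169.157.192.0/20, 169.157.208.0/20, 169.157.224.0/20, 169.157.240.0/20


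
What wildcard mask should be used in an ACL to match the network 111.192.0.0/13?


Subnet mask: 255.248.0.0
Wildcard = 255.255.255.255 - subnet mask
255 - 255 = 0
255 - 248 = 7
255 - 0 = 255
255 - 0 = 255
Wildcard: 0.7.255.255


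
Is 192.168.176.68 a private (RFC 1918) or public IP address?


RFC 1918 private ranges:
  10.0.0.0/8 (10.0.0.0 - 10.255.255.255)
  172.16.0.0/12 (172.16.0.0 - 172.31.255.255)
  192.168.0.0/16 (192.168.0.0 - 192.168.255.255)
Private (in 192.168.0.0/16)


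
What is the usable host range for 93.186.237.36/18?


Network: 93.186.192.0
Broadcast: 93.186.255.255
First usable = network + 1
Last usable = broadcast - 1
Range: 93.186.192.1 to 93.186.255.254


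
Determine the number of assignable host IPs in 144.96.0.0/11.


Host bits = 32 - 11 = 21
Total addresses = 2^21 = 2097152
Usable = total - 2 (network and broadcast)
Usable hosts: 2097150


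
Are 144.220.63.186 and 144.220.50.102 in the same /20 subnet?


Mask: 255.255.240.0
144.220.63.186 AND mask = 144.220.48.0
144.220.50.102 AND mask = 144.220.48.0
Yes, same subnet (144.220.48.0)


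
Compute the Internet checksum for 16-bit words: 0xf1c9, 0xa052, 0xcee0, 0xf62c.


Sum all words (with carry folding):
+ 0xf1c9 = 0xf1c9
+ 0xa052 = 0x921c
+ 0xcee0 = 0x60fd
+ 0xf62c = 0x572a
One's complement: ~0x572a
Checksum = 0xa8d5


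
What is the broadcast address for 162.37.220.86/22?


Network: 162.37.220.0/22
Host bits = 10
Set all host bits to 1:
Broadcast: 162.37.223.255


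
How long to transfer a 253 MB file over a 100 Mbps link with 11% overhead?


Effective throughput = 100 * (1 - 11/100) = 89 Mbps
File size in Mb = 253 * 8 = 2024 Mb
Time = 2024 / 89
Time = 22.7416 seconds


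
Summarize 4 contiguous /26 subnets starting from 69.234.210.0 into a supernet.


Original prefix: /26
Number of subnets: 4 = 2^2
New prefix = 26 - 2 = 24
Supernet: 69.234.210.0/24


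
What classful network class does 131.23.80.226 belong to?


First octet: 131
Binary: 10000011
10xxxxxx -> Class B (128-191)
Class B, default mask 255.255.0.0 (/16)


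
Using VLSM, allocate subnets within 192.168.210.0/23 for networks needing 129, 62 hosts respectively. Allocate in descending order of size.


129 hosts -> /24 (254 usable): 192.168.210.0/24
62 hosts -> /26 (62 usable): 192.168.211.0/26
Allocation: 192.168.210.0/24 (129 hosts, 254 usable); 192.168.211.0/26 (62 hosts, 62 usable)


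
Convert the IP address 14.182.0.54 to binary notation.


14 = 00001110
182 = 10110110
0 = 00000000
54 = 00110110
Binary: 00001110.10110110.00000000.00110110


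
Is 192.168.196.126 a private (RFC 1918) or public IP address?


RFC 1918 private ranges:
  10.0.0.0/8 (10.0.0.0 - 10.255.255.255)
  172.16.0.0/12 (172.16.0.0 - 172.31.255.255)
  192.168.0.0/16 (192.168.0.0 - 192.168.255.255)
Private (in 192.168.0.0/16)


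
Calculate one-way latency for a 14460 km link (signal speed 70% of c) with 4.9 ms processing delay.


Speed = 0.7 * 3e5 km/s = 210000 km/s
Propagation delay = 14460 / 210000 = 0.0689 s = 68.8571 ms
Processing delay = 4.9 ms
Total one-way latency = 73.7571 ms


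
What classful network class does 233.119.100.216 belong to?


First octet: 233
Binary: 11101001
1110xxxx -> Class D (224-239)
Class D (multicast), default mask N/A


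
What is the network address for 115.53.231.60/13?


IP:   01110011.00110101.11100111.00111100
Mask: 11111111.11111000.00000000.00000000
AND operation:
Net:  01110011.00110000.00000000.00000000
Network: 115.48.0.0/13


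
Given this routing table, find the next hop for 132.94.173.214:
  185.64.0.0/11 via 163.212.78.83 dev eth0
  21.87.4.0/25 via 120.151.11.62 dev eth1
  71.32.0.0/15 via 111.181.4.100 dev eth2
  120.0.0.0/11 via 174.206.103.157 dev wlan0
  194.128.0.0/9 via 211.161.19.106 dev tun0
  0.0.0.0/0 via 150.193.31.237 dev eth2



Longest prefix match for 132.94.173.214:
  /11 185.64.0.0: no
  /25 21.87.4.0: no
  /15 71.32.0.0: no
  /11 120.0.0.0: no
  /9 194.128.0.0: no
  /0 0.0.0.0: MATCH
Selected: next-hop 150.193.31.237 via eth2 (matched /0)


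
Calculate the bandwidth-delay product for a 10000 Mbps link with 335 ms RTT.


BDP = bandwidth * RTT
= 10000 Mbps * 335 ms
= 10000 * 1e6 * 335 / 1000 bits
= 3350000000 bits
= 418750000 bytes
= 408935.5469 KB
BDP = 3350000000 bits (418750000 bytes)


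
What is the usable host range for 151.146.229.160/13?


Network: 151.144.0.0
Broadcast: 151.151.255.255
First usable = network + 1
Last usable = broadcast - 1
Range: 151.144.0.1 to 151.151.255.254


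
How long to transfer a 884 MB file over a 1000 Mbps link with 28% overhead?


Effective throughput = 1000 * (1 - 28/100) = 720 Mbps
File size in Mb = 884 * 8 = 7072 Mb
Time = 7072 / 720
Time = 9.8222 seconds


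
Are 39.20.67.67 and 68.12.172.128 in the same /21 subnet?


Mask: 255.255.248.0
39.20.67.67 AND mask = 39.20.64.0
68.12.172.128 AND mask = 68.12.168.0
No, different subnets (39.20.64.0 vs 68.12.168.0)


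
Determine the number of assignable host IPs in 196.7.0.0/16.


Host bits = 32 - 16 = 16
Total addresses = 2^16 = 65536
Usable = total - 2 (network and broadcast)
Usable hosts: 65534


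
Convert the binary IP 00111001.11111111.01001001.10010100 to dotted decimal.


00111001 = 57
11111111 = 255
01001001 = 73
10010100 = 148
IP: 57.255.73.148


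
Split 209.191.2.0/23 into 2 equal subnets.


New prefix = 23 + 1 = 24
Each subnet has 256 addresses
  209.191.2.0/24
  209.191.3.0/24
Subnets: 209.191.2.0/24, 209.191.3.0/24


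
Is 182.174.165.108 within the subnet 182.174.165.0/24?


Subnet network: 182.174.165.0
Test IP AND mask: 182.174.165.0
Yes, 182.174.165.108 is in 182.174.165.0/24


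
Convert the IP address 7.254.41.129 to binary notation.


7 = 00000111
254 = 11111110
41 = 00101001
129 = 10000001
Binary: 00000111.11111110.00101001.10000001


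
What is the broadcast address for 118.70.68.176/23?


Network: 118.70.68.0/23
Host bits = 9
Set all host bits to 1:
Broadcast: 118.70.69.255


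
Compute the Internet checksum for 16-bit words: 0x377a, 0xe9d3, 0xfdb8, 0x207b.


Sum all words (with carry folding):
+ 0x377a = 0x377a
+ 0xe9d3 = 0x214e
+ 0xfdb8 = 0x1f07
+ 0x207b = 0x3f82
One's complement: ~0x3f82
Checksum = 0xc07d


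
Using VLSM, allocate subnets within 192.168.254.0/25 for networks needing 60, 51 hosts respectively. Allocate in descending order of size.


60 hosts -> /26 (62 usable): 192.168.254.0/26
51 hosts -> /26 (62 usable): 192.168.254.64/26
Allocation: 192.168.254.0/26 (60 hosts, 62 usable); 192.168.254.64/26 (51 hosts, 62 usable)


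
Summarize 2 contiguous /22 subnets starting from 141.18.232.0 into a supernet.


Original prefix: /22
Number of subnets: 2 = 2^1
New prefix = 22 - 1 = 21
Supernet: 141.18.232.0/21


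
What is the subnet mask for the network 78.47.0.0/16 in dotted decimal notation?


/16 means 16 network bits, 16 host bits
Binary: 11111111111111110000000000000000
Mask: 255.255.0.0


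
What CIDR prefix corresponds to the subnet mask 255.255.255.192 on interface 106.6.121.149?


Binary: 11111111.11111111.11111111.11000000
Count leading 1s
Prefix: /26


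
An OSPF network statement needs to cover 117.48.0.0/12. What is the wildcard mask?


Subnet mask: 255.240.0.0
Wildcard = 255.255.255.255 - subnet mask
255 - 255 = 0
255 - 240 = 15
255 - 0 = 255
255 - 0 = 255
Wildcard: 0.15.255.255


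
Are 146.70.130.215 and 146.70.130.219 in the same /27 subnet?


Mask: 255.255.255.224
146.70.130.215 AND mask = 146.70.130.192
146.70.130.219 AND mask = 146.70.130.192
Yes, same subnet (146.70.130.192)


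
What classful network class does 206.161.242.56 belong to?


First octet: 206
Binary: 11001110
110xxxxx -> Class C (192-223)
Class C, default mask 255.255.255.0 (/24)


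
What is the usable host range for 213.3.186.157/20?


Network: 213.3.176.0
Broadcast: 213.3.191.255
First usable = network + 1
Last usable = broadcast - 1
Range: 213.3.176.1 to 213.3.191.254


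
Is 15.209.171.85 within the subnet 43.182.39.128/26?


Subnet network: 43.182.39.128
Test IP AND mask: 15.209.171.64
No, 15.209.171.85 is not in 43.182.39.128/26


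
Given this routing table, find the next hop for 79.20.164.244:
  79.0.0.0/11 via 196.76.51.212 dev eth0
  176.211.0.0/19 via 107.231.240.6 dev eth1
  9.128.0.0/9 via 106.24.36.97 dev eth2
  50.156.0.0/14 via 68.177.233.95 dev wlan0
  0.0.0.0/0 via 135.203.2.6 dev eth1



Longest prefix match for 79.20.164.244:
  /11 79.0.0.0: MATCH
  /19 176.211.0.0: no
  /9 9.128.0.0: no
  /14 50.156.0.0: no
  /0 0.0.0.0: MATCH
Selected: next-hop 196.76.51.212 via eth0 (matched /11)


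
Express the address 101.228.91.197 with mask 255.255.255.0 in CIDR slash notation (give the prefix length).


Binary: 11111111.11111111.11111111.00000000
Count leading 1s
Prefix: /24


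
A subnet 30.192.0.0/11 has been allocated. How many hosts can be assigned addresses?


Host bits = 32 - 11 = 21
Total addresses = 2^21 = 2097152
Usable = total - 2 (network and broadcast)
Usable hosts: 2097150


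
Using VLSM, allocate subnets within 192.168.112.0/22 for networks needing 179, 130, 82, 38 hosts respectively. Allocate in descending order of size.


179 hosts -> /24 (254 usable): 192.168.112.0/24
130 hosts -> /24 (254 usable): 192.168.113.0/24
82 hosts -> /25 (126 usable): 192.168.114.0/25
38 hosts -> /26 (62 usable): 192.168.114.128/26
Allocation: 192.168.112.0/24 (179 hosts, 254 usable); 192.168.113.0/24 (130 hosts, 254 usable); 192.168.114.0/25 (82 hosts, 126 usable); 192.168.114.128/26 (38 hosts, 62 usable)


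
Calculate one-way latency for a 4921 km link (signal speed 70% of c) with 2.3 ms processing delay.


Speed = 0.7 * 3e5 km/s = 210000 km/s
Propagation delay = 4921 / 210000 = 0.0234 s = 23.4333 ms
Processing delay = 2.3 ms
Total one-way latency = 25.7333 ms


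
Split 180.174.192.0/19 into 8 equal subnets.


New prefix = 19 + 3 = 22
Each subnet has 1024 addresses
  180.174.192.0/22
  180.174.196.0/22
  180.174.200.0/22
  180.174.204.0/22
  180.174.208.0/22
  180.174.212.0/22
  180.174.216.0/22
  180.174.220.0/22
Subnets: 180.174.192.0/22, 180.174.196.0/22, 180.174.200.0/22, 180.174.204.0/22, 180.174.208.0/22, 180.174.212.0/22, 180.174.216.0/22, 180.174.220.0/22


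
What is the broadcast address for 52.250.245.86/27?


Network: 52.250.245.64/27
Host bits = 5
Set all host bits to 1:
Broadcast: 52.250.245.95


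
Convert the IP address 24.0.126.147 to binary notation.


24 = 00011000
0 = 00000000
126 = 01111110
147 = 10010011
Binary: 00011000.00000000.01111110.10010011


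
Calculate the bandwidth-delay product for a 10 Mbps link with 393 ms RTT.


BDP = bandwidth * RTT
= 10 Mbps * 393 ms
= 10 * 1e6 * 393 / 1000 bits
= 3930000 bits
= 491250 bytes
= 479.7363 KB
BDP = 3930000 bits (491250 bytes)


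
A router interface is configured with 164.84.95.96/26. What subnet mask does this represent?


/26 means 26 network bits, 6 host bits
Binary: 11111111111111111111111111000000
Mask: 255.255.255.192


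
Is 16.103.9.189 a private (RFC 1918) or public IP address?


RFC 1918 private ranges:
  10.0.0.0/8 (10.0.0.0 - 10.255.255.255)
  172.16.0.0/12 (172.16.0.0 - 172.31.255.255)
  192.168.0.0/16 (192.168.0.0 - 192.168.255.255)
Public (not in any RFC 1918 range)


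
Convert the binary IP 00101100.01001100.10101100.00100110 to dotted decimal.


00101100 = 44
01001100 = 76
10101100 = 172
00100110 = 38
IP: 44.76.172.38


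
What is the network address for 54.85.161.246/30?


IP:   00110110.01010101.10100001.11110110
Mask: 11111111.11111111.11111111.11111100
AND operation:
Net:  00110110.01010101.10100001.11110100
Network: 54.85.161.244/30


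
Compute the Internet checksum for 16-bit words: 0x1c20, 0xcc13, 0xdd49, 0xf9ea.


Sum all words (with carry folding):
+ 0x1c20 = 0x1c20
+ 0xcc13 = 0xe833
+ 0xdd49 = 0xc57d
+ 0xf9ea = 0xbf68
One's complement: ~0xbf68
Checksum = 0x4097


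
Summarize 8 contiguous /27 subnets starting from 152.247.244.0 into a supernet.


Original prefix: /27
Number of subnets: 8 = 2^3
New prefix = 27 - 3 = 24
Supernet: 152.247.244.0/24


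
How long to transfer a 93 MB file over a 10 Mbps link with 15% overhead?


Effective throughput = 10 * (1 - 15/100) = 8.5 Mbps
File size in Mb = 93 * 8 = 744 Mb
Time = 744 / 8.5
Time = 87.5294 seconds


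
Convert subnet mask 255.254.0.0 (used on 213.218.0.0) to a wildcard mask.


Subnet mask: 255.254.0.0
Wildcard = 255.255.255.255 - subnet mask
255 - 255 = 0
255 - 254 = 1
255 - 0 = 255
255 - 0 = 255
Wildcard: 0.1.255.255


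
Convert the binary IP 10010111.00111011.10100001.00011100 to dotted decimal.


10010111 = 151
00111011 = 59
10100001 = 161
00011100 = 28
IP: 151.59.161.28


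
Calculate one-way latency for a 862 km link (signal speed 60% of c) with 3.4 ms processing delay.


Speed = 0.6 * 3e5 km/s = 180000 km/s
Propagation delay = 862 / 180000 = 0.0048 s = 4.7889 ms
Processing delay = 3.4 ms
Total one-way latency = 8.1889 ms


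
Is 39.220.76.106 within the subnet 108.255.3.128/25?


Subnet network: 108.255.3.128
Test IP AND mask: 39.220.76.0
No, 39.220.76.106 is not in 108.255.3.128/25


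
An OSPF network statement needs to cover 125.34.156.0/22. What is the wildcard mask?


Subnet mask: 255.255.252.0
Wildcard = 255.255.255.255 - subnet mask
255 - 255 = 0
255 - 255 = 0
255 - 252 = 3
255 - 0 = 255
Wildcard: 0.0.3.255


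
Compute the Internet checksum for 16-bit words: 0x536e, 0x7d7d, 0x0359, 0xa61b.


Sum all words (with carry folding):
+ 0x536e = 0x536e
+ 0x7d7d = 0xd0eb
+ 0x0359 = 0xd444
+ 0xa61b = 0x7a60
One's complement: ~0x7a60
Checksum = 0x859f


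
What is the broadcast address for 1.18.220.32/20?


Network: 1.18.208.0/20
Host bits = 12
Set all host bits to 1:
Broadcast: 1.18.223.255


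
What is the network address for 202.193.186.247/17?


IP:   11001010.11000001.10111010.11110111
Mask: 11111111.11111111.10000000.00000000
AND operation:
Net:  11001010.11000001.10000000.00000000
Network: 202.193.128.0/17


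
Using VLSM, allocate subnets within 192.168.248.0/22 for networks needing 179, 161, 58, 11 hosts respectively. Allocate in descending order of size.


179 hosts -> /24 (254 usable): 192.168.248.0/24
161 hosts -> /24 (254 usable): 192.168.249.0/24
58 hosts -> /26 (62 usable): 192.168.250.0/26
11 hosts -> /28 (14 usable): 192.168.250.64/28
Allocation: 192.168.248.0/24 (179 hosts, 254 usable); 192.168.249.0/24 (161 hosts, 254 usable); 192.168.250.0/26 (58 hosts, 62 usable); 192.168.250.64/28 (11 hosts, 14 usable)


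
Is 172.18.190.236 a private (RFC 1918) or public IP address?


RFC 1918 private ranges:
  10.0.0.0/8 (10.0.0.0 - 10.255.255.255)
  172.16.0.0/12 (172.16.0.0 - 172.31.255.255)
  192.168.0.0/16 (192.168.0.0 - 192.168.255.255)
Private (in 172.16.0.0/12)


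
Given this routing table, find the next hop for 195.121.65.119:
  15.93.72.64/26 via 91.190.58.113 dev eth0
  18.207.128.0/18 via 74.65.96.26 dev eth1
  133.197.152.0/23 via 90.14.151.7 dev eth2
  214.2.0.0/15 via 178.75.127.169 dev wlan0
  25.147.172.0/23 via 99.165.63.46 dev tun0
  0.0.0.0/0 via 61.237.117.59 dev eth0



Longest prefix match for 195.121.65.119:
  /26 15.93.72.64: no
  /18 18.207.128.0: no
  /23 133.197.152.0: no
  /15 214.2.0.0: no
  /23 25.147.172.0: no
  /0 0.0.0.0: MATCH
Selected: next-hop 61.237.117.59 via eth0 (matched /0)


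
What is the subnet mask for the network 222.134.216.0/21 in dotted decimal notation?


/21 means 21 network bits, 11 host bits
Binary: 11111111111111111111100000000000
Mask: 255.255.248.0


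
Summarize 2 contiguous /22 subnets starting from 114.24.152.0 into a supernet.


Original prefix: /22
Number of subnets: 2 = 2^1
New prefix = 22 - 1 = 21
Supernet: 114.24.152.0/21


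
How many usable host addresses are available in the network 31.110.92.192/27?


Host bits = 32 - 27 = 5
Total addresses = 2^5 = 32
Usable = total - 2 (network and broadcast)
Usable hosts: 30


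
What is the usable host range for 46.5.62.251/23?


Network: 46.5.62.0
Broadcast: 46.5.63.255
First usable = network + 1
Last usable = broadcast - 1
Range: 46.5.62.1 to 46.5.63.254


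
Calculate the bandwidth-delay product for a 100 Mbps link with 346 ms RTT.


BDP = bandwidth * RTT
= 100 Mbps * 346 ms
= 100 * 1e6 * 346 / 1000 bits
= 34600000 bits
= 4325000 bytes
= 4223.6328 KB
BDP = 34600000 bits (4325000 bytes)


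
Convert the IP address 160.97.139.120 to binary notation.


160 = 10100000
97 = 01100001
139 = 10001011
120 = 01111000
Binary: 10100000.01100001.10001011.01111000


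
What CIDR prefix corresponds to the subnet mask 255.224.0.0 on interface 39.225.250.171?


Binary: 11111111.11100000.00000000.00000000
Count leading 1s
Prefix: /11


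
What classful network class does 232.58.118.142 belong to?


First octet: 232
Binary: 11101000
1110xxxx -> Class D (224-239)
Class D (multicast), default mask N/A


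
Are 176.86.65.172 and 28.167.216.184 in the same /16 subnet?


Mask: 255.255.0.0
176.86.65.172 AND mask = 176.86.0.0
28.167.216.184 AND mask = 28.167.0.0
No, different subnets (176.86.0.0 vs 28.167.0.0)


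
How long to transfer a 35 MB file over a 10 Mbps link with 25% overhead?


Effective throughput = 10 * (1 - 25/100) = 7.5 Mbps
File size in Mb = 35 * 8 = 280 Mb
Time = 280 / 7.5
Time = 37.3333 seconds


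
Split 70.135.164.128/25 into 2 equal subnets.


New prefix = 25 + 1 = 26
Each subnet has 64 addresses
  70.135.164.128/26
  70.135.164.192/26
Subnets: 70.135.164.128/26, 70.135.164.192/26


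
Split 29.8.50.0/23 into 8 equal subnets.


New prefix = 23 + 3 = 26
Each subnet has 64 addresses
  29.8.50.0/26
  29.8.50.64/26
  29.8.50.128/26
  29.8.50.192/26
  29.8.51.0/26
  29.8.51.64/26
  29.8.51.128/26
  29.8.51.192/26
Subnets: 29.8.50.0/26, 29.8.50.64/26, 29.8.50.128/26, 29.8.50.192/26, 29.8.51.0/26, 29.8.51.64/26, 29.8.51.128/26, 29.8.51.192/26


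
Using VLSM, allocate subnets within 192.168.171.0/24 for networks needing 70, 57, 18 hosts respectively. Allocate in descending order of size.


70 hosts -> /25 (126 usable): 192.168.171.0/25
57 hosts -> /26 (62 usable): 192.168.171.128/26
18 hosts -> /27 (30 usable): 192.168.171.192/27
Allocation: 192.168.171.0/25 (70 hosts, 126 usable); 192.168.171.128/26 (57 hosts, 62 usable); 192.168.171.192/27 (18 hosts, 30 usable)


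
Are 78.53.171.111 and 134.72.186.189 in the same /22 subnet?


Mask: 255.255.252.0
78.53.171.111 AND mask = 78.53.168.0
134.72.186.189 AND mask = 134.72.184.0
No, different subnets (78.53.168.0 vs 134.72.184.0)


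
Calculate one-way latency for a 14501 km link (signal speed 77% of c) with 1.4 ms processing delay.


Speed = 0.77 * 3e5 km/s = 231000 km/s
Propagation delay = 14501 / 231000 = 0.0628 s = 62.7749 ms
Processing delay = 1.4 ms
Total one-way latency = 64.1749 ms


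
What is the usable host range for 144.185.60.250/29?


Network: 144.185.60.248
Broadcast: 144.185.60.255
First usable = network + 1
Last usable = broadcast - 1
Range: 144.185.60.249 to 144.185.60.254


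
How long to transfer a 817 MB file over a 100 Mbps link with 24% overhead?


Effective throughput = 100 * (1 - 24/100) = 76 Mbps
File size in Mb = 817 * 8 = 6536 Mb
Time = 6536 / 76
Time = 86 seconds
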